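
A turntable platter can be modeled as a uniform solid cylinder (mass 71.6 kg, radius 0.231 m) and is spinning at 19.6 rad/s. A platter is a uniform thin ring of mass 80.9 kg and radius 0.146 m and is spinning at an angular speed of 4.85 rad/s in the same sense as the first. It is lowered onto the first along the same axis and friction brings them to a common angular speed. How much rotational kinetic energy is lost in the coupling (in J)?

ΔKE lost ≈ 98.6 J

No external torque acts about the common axis, so total angular momentum is conserved.
Moments of inertia: I_A = ½(71.6)(0.231)² = 1.910 kg·m²; I_B = (80.9)(0.146)² = 1.724 kg·m².
Taking A's sense as positive: L = (1.910)(19.6) + (1.724)(4.85) = 45.81 kg·m²·rad/s.
Combined I = 1.910 + 1.724 = 3.635 kg·m².
ω_f = L / I = 45.81 / 3.635 = 12.60 rad/s.
KE_i = ½ΣIω² = 387.2 J; KE_f = ½(3.635)(12.60)² = 288.6 J.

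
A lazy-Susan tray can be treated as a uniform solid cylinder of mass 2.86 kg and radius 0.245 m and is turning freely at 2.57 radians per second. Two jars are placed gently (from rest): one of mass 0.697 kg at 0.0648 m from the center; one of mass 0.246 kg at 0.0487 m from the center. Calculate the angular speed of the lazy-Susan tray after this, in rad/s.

The added mass arrives with no angular momentum about the center, and any external torque about the center is negligible, so the system's angular momentum is conserved.
I_p = ½(2.86)(0.245)² = 0.08584 kg·m².
Added inertia Σmr² = (0.697)(0.0648)² + (0.246)(0.0487)² = 0.003510 kg·m²; I_f = 0.08584 + 0.003510 = 0.08935 kg·m².
ω_f = I_p ω_i / I_f = (0.08584)(2.57) / 0.08935 = 2.469 rad/s.

ω_f ≈ 2.47 rad/s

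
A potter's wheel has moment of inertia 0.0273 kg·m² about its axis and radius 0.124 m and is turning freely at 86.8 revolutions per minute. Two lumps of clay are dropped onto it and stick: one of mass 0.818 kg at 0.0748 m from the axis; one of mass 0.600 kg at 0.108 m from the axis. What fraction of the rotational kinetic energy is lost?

No external torque acts about the axis; L_before = L_after.
Added inertia Σmr² = (0.818)(0.0748)² + (0.600)(0.108)² = 0.01158 kg·m²; I_f = 0.02730 + 0.01158 = 0.03888 kg·m².
ω_f = I_p ω_i / I_f = (0.02730)(86.8) / 0.03888 = 60.96 rpm.
KE_i = ½(0.02730)(9.090 rad/s)² = 1.128 J; KE_f = ½(0.03888)(6.383)² = 0.7920 J.
Fraction lost = 0.2978.

fraction ≈ 0.298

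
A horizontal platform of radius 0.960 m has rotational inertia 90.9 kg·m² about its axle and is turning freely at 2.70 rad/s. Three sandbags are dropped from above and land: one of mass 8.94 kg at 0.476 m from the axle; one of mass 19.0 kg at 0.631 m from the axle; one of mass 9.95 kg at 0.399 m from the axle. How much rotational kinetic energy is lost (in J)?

The added mass arrives with no angular momentum about the axle, and any external torque about the axle is negligible, so the system's angular momentum is conserved.
Added inertia Σmr² = (8.94)(0.476)² + (19.0)(0.631)² + (9.95)(0.399)² = 11.17 kg·m²; I_f = 90.90 + 11.17 = 102.1 kg·m².
ω_f = I_p ω_i / I_f = (90.90)(2.70) / 102.1 = 2.404 rad/s.
KE_i = ½(90.90)(2.700 rad/s)² = 331.3 J; KE_f = ½(102.1)(2.404)² = 295.1 J.

energy lost ≈ 36.3 J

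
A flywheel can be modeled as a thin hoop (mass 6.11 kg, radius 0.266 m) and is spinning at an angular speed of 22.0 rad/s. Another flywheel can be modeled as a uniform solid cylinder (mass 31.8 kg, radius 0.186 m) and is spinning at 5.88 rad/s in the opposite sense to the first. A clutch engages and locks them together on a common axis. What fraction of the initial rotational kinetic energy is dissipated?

No external torque acts about the common axis, so total angular momentum is conserved.
Moments of inertia: I_A = (6.11)(0.266)² = 0.4323 kg·m²; I_B = ½(31.8)(0.186)² = 0.5501 kg·m².
Taking A's sense as positive: L = (0.4323)(22.0) − (0.5501)(5.88) = 6.277 kg·m²·rad/s.
Combined I = 0.4323 + 0.5501 = 0.9824 kg·m².
ω_f = L / I = 6.277 / 0.9824 = 6.389 rad/s.
KE_i = ½ΣIω² = 114.1 J; KE_f = ½(0.9824)(6.389)² = 20.05 J.
Fraction dissipated = (KE_i − KE_f)/KE_i = 0.8243.

fraction ≈ 0.824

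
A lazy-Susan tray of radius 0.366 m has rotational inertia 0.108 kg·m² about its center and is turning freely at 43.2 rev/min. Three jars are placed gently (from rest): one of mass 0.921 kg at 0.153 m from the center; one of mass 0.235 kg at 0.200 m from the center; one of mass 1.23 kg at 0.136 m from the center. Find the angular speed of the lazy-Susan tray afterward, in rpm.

ω_f ≈ 28.9 rpm

No external torque acts about the center; L_before = L_after.
Added inertia Σmr² = (0.921)(0.153)² + (0.235)(0.200)² + (1.23)(0.136)² = 0.05371 kg·m²; I_f = 0.1080 + 0.05371 = 0.1617 kg·m².
ω_f = I_p ω_i / I_f = (0.1080)(43.2) / 0.1617 = 28.85 rpm.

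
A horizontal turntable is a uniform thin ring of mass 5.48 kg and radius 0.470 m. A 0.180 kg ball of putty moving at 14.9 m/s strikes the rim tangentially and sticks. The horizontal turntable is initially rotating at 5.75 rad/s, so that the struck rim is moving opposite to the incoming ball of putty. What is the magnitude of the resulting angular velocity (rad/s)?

About the axle the impulsive forces during the collision are internal, so angular momentum about that axis is conserved.
I_p = (5.48)(0.470)² = 1.211 kg·m². Taking the sense of the ball of putty's angular momentum as positive, L_{ball} = m v R = (0.180)(14.9)(0.470) = 1.261 kg·m²/s.
L_i = −I_p ω_p + m v R = −(1.211)(5.75) + 1.261 = -5.700 kg·m²/s.
After sticking, I_f = I_p + m R² = 1.211 + (0.180)(0.470)² = 1.250 kg·m².
ω_f = L_i / I_f = -5.700 / 1.250 = -4.559 rad/s.

|ω_f| ≈ 4.56 rad/s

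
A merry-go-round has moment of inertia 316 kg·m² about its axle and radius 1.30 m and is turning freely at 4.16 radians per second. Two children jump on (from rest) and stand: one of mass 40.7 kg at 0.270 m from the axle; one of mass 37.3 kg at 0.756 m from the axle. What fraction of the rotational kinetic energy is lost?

fraction ≈ 0.0714

The added mass arrives with no angular momentum about the axle, and any external torque about the axle is negligible, so the system's angular momentum is conserved.
Added inertia Σmr² = (40.7)(0.270)² + (37.3)(0.756)² = 24.29 kg·m²; I_f = 316.0 + 24.29 = 340.3 kg·m².
ω_f = I_p ω_i / I_f = (316.0)(4.16) / 340.3 = 3.863 rad/s.
KE_i = ½(316.0)(4.160 rad/s)² = 2734 J; KE_f = ½(340.3)(3.863)² = 2539 J.
Fraction lost = 0.07137.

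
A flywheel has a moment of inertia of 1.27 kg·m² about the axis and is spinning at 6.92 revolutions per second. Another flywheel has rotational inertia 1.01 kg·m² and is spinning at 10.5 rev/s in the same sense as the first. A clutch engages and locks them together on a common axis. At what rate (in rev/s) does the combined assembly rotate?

No external torque acts about the common axis, so total angular momentum is conserved.
Taking A's sense as positive: L = (1.270)(6.92) + (1.010)(10.5) = 19.39 kg·m²·rev/s.
Combined I = 1.270 + 1.010 = 2.280 kg·m².
ω_f = L / I = 19.39 / 2.280 = 8.506 rev/s.

|ω_f| ≈ 8.51 rev/s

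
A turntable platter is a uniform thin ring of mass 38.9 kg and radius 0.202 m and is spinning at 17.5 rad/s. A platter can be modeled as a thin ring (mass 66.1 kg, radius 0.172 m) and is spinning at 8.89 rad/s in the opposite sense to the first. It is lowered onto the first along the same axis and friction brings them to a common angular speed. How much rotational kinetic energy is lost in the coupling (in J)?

ΔKE lost ≈ 305 J

No external torque acts about the common axis, so total angular momentum is conserved.
Moments of inertia: I_A = (38.9)(0.202)² = 1.587 kg·m²; I_B = (66.1)(0.172)² = 1.956 kg·m².
Taking A's sense as positive: L = (1.587)(17.5) − (1.956)(8.89) = 10.39 kg·m²·rad/s.
Combined I = 1.587 + 1.956 = 3.543 kg·m².
ω_f = L / I = 10.39 / 3.543 = 2.934 rad/s.
KE_i = ½ΣIω² = 320.3 J; KE_f = ½(3.543)(2.934)² = 15.24 J.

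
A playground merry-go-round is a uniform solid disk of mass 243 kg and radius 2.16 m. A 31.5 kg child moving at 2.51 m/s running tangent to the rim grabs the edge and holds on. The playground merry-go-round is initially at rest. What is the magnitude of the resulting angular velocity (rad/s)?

|ω_f| ≈ 0.239 rad/s

About the axle the impulsive forces during the collision are internal, so angular momentum about that axis is conserved.
I_p = ½(243)(2.16)² = 566.9 kg·m². Taking the sense of the child's angular momentum as positive, L_{child} = m v R = (31.5)(2.51)(2.16) = 170.8 kg·m²/s.
L_i = 0 + 170.8 = 170.8 kg·m²/s.
After sticking, I_f = I_p + m R² = 566.9 + (31.5)(2.16)² = 713.8 kg·m².
ω_f = L_i / I_f = 170.8 / 713.8 = 0.2392 rad/s.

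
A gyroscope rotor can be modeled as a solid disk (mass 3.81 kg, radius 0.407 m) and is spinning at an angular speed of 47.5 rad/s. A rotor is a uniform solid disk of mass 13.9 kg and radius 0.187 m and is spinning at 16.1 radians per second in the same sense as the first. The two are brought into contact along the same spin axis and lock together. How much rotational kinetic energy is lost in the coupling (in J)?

ΔKE lost ≈ 67.7 J

The coupling torques are internal; angular momentum about the shared axis is conserved.
Moments of inertia: I_A = ½(3.81)(0.407)² = 0.3156 kg·m²; I_B = ½(13.9)(0.187)² = 0.2430 kg·m².
Taking A's sense as positive: L = (0.3156)(47.5) + (0.2430)(16.1) = 18.90 kg·m²·rad/s.
Combined I = 0.3156 + 0.2430 = 0.5586 kg·m².
ω_f = L / I = 18.90 / 0.5586 = 33.84 rad/s.
KE_i = ½ΣIω² = 387.5 J; KE_f = ½(0.5586)(33.84)² = 319.8 J.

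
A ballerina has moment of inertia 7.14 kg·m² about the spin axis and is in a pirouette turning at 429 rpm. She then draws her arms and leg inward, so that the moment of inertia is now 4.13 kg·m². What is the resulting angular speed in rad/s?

With no external torque about the axis, L is conserved: I₁ω₁ = I₂ω₂.
ω₂ = I₁ω₁ / I₂ = (7.140)(429 rpm) / (4.130) = 741.7 rpm = 77.67 rad/s.

ω₂ ≈ 77.7 rad/s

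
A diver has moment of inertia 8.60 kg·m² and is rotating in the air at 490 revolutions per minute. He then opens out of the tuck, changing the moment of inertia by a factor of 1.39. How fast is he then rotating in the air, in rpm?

ω₂ ≈ 353 rpm

No external torque acts about the spin axis, so angular momentum is conserved.
I₂ = 1.39 × 8.60 = 11.95 kg·m².
ω₂ = I₁ω₁ / I₂ = (8.600)(490 rpm) / (11.95) = 352.5 rpm.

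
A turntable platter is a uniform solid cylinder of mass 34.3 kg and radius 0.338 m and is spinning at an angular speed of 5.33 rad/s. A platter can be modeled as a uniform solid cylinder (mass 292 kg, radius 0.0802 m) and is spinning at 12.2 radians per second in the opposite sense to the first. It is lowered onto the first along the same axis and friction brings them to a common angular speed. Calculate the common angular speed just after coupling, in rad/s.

The coupling torques are internal; angular momentum about the shared axis is conserved.
Moments of inertia: I_A = ½(34.3)(0.338)² = 1.959 kg·m²; I_B = ½(292)(0.0802)² = 0.9391 kg·m².
Taking A's sense as positive: L = (1.959)(5.33) − (0.9391)(12.2) = -1.014 kg·m²·rad/s.
Combined I = 1.959 + 0.9391 = 2.898 kg·m².
ω_f = L / I = -1.014 / 2.898 = -0.3498 rad/s.

|ω_f| ≈ 0.350 rad/s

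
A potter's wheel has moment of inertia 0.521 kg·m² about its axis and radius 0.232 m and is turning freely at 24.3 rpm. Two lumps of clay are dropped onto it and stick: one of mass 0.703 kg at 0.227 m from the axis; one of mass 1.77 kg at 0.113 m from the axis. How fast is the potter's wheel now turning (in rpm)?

ω_f ≈ 21.8 rpm

No external torque acts about the axis; L_before = L_after.
Added inertia Σmr² = (0.703)(0.227)² + (1.77)(0.113)² = 0.05883 kg·m²; I_f = 0.5210 + 0.05883 = 0.5798 kg·m².
ω_f = I_p ω_i / I_f = (0.5210)(24.3) / 0.5798 = 21.83 rpm.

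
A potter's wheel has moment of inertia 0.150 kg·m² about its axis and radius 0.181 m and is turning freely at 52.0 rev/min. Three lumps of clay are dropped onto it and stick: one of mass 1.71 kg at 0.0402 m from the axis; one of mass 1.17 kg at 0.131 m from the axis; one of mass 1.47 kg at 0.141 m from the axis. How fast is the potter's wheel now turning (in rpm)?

ω_f ≈ 38.6 rpm

No external torque acts about the axis; L_before = L_after.
Added inertia Σmr² = (1.71)(0.0402)² + (1.17)(0.131)² + (1.47)(0.141)² = 0.05207 kg·m²; I_f = 0.1500 + 0.05207 = 0.2021 kg·m².
ω_f = I_p ω_i / I_f = (0.1500)(52.0) / 0.2021 = 38.60 rpm.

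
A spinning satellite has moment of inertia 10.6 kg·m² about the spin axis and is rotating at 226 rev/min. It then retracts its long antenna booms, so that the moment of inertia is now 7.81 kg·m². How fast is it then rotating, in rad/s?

ω₂ ≈ 32.1 rad/s

Angular momentum about the spin axis is conserved since the torque about it is zero.
ω₂ = I₁ω₁ / I₂ = (10.60)(226 rpm) / (7.810) = 306.7 rpm = 32.12 rad/s.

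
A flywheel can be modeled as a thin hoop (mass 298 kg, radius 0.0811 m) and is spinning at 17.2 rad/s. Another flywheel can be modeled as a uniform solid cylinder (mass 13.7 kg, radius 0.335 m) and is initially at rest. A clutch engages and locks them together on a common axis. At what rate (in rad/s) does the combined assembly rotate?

No external torque acts about the common axis, so total angular momentum is conserved.
Moments of inertia: I_A = (298)(0.0811)² = 1.960 kg·m²; I_B = ½(13.7)(0.335)² = 0.7687 kg·m².
Taking A's sense as positive: L = (1.960)(17.2) = 33.71 kg·m²·rad/s.
Combined I = 1.960 + 0.7687 = 2.729 kg·m².
ω_f = L / I = 33.71 / 2.729 = 12.35 rad/s.

|ω_f| ≈ 12.4 rad/s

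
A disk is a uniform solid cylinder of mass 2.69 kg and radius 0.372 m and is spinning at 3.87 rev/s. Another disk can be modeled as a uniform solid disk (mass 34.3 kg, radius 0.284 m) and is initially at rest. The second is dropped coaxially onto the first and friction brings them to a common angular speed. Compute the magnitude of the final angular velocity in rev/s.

|ω_f| ≈ 0.459 rev/s

No external torque acts about the common axis, so total angular momentum is conserved.
Moments of inertia: I_A = ½(2.69)(0.372)² = 0.1861 kg·m²; I_B = ½(34.3)(0.284)² = 1.383 kg·m².
Taking A's sense as positive: L = (0.1861)(3.87) = 0.7203 kg·m²·rev/s.
Combined I = 0.1861 + 1.383 = 1.569 kg·m².
ω_f = L / I = 0.7203 / 1.569 = 0.4590 rev/s.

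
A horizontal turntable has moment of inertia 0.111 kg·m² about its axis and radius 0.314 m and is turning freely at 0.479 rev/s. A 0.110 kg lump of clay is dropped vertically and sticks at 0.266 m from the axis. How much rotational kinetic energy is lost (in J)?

The added mass arrives with no angular momentum about the axis, and any external torque about the axis is negligible, so the system's angular momentum is conserved.
Added inertia Σmr² = (0.110)(0.266)² = 0.007783 kg·m²; I_f = 0.1110 + 0.007783 = 0.1188 kg·m².
ω_f = I_p ω_i / I_f = (0.1110)(0.479) / 0.1188 = 0.4476 rev/s.
KE_i = ½(0.1110)(3.010 rad/s)² = 0.5027 J; KE_f = ½(0.1188)(2.812)² = 0.4698 J.

energy lost ≈ 0.0329 J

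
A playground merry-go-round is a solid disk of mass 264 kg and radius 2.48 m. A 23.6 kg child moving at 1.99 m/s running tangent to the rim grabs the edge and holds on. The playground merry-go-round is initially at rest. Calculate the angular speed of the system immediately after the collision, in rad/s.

|ω_f| ≈ 0.122 rad/s

The axle reaction passes through the axle and exerts no torque about it; angular momentum about the axle is conserved through the impact.
I_p = ½(264)(2.48)² = 811.9 kg·m². Taking the sense of the child's angular momentum as positive, L_{child} = m v R = (23.6)(1.99)(2.48) = 116.5 kg·m²/s.
L_i = 0 + 116.5 = 116.5 kg·m²/s.
After sticking, I_f = I_p + m R² = 811.9 + (23.6)(2.48)² = 957.0 kg·m².
ω_f = L_i / I_f = 116.5 / 957.0 = 0.1217 rad/s.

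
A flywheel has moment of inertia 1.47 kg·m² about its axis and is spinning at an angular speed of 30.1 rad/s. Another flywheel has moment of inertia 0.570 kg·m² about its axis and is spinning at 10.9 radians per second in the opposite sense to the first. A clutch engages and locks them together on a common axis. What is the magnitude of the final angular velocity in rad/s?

|ω_f| ≈ 18.6 rad/s

The coupling torques are internal; angular momentum about the shared axis is conserved.
Taking A's sense as positive: L = (1.470)(30.1) − (0.5700)(10.9) = 38.03 kg·m²·rad/s.
Combined I = 1.470 + 0.5700 = 2.040 kg·m².
ω_f = L / I = 38.03 / 2.040 = 18.64 rad/s.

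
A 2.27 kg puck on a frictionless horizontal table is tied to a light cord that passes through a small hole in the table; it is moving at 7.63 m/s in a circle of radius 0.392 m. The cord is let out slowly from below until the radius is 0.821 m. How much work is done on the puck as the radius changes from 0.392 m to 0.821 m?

Central (radial) force ⇒ zero torque about the center ⇒ m v r is constant.
v₂ = v₁ r₁ / r₂ = (7.63)(0.392) / (0.821) = 3.643 m/s.
W = ΔKE = ½m(v₂² − v₁²) = -51.01 J.

W ≈ -51.0 J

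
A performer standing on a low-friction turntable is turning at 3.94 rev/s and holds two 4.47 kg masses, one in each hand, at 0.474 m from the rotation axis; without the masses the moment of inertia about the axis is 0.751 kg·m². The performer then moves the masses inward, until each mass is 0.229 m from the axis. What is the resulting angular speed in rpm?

No external torque acts about the spin axis, so angular momentum is conserved.
I₁ = 0.751 + 2(4.47)(0.474)² = 2.760 kg·m²; I₂ = 0.751 + 2(4.47)(0.229)² = 1.220 kg·m².
ω₂ = I₁ω₁ / I₂ = (2.760)(3.94 rev/s) / (1.220) = 8.913 rev/s = 534.8 rpm.

ω₂ ≈ 535 rpm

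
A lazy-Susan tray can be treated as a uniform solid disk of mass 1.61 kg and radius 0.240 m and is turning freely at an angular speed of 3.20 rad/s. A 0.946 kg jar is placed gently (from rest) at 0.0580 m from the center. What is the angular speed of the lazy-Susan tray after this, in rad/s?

ω_f ≈ 2.99 rad/s

No external torque acts about the center; L_before = L_after.
I_p = ½(1.61)(0.240)² = 0.04637 kg·m².
Added inertia Σmr² = (0.946)(0.0580)² = 0.003182 kg·m²; I_f = 0.04637 + 0.003182 = 0.04955 kg·m².
ω_f = I_p ω_i / I_f = (0.04637)(3.20) / 0.04955 = 2.994 rad/s.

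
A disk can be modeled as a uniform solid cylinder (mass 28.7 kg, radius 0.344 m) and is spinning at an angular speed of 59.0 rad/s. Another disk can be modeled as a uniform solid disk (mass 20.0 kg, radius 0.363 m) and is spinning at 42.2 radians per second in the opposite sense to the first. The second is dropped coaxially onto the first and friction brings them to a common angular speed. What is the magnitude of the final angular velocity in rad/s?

|ω_f| ≈ 14.8 rad/s

The coupling torques are internal; angular momentum about the shared axis is conserved.
Moments of inertia: I_A = ½(28.7)(0.344)² = 1.698 kg·m²; I_B = ½(20.0)(0.363)² = 1.318 kg·m².
Taking A's sense as positive: L = (1.698)(59.0) − (1.318)(42.2) = 44.58 kg·m²·rad/s.
Combined I = 1.698 + 1.318 = 3.016 kg·m².
ω_f = L / I = 44.58 / 3.016 = 14.78 rad/s.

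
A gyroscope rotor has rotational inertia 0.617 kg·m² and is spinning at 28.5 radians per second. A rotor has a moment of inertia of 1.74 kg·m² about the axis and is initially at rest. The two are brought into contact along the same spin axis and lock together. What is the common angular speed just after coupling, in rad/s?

No external torque acts about the common axis, so total angular momentum is conserved.
Taking A's sense as positive: L = (0.6170)(28.5) = 17.58 kg·m²·rad/s.
Combined I = 0.6170 + 1.740 = 2.357 kg·m².
ω_f = L / I = 17.58 / 2.357 = 7.461 rad/s.

|ω_f| ≈ 7.46 rad/s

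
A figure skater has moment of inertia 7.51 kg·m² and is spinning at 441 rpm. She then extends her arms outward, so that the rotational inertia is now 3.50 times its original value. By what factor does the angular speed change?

ω₂/ω₁ ≈ 0.286

No external torque acts about the spin axis, so angular momentum is conserved.
I₂ = 3.50 × 7.51 = 26.29 kg·m².
ω₂/ω₁ = I₁/I₂ = 7.510 / 26.29 = 0.2857.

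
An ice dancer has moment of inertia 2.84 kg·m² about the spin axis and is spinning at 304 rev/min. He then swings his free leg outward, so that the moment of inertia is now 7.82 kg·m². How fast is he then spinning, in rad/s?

ω₂ ≈ 11.6 rad/s

Angular momentum about the spin axis is conserved since the torque about it is zero.
ω₂ = I₁ω₁ / I₂ = (2.840)(304 rpm) / (7.820) = 110.4 rpm = 11.56 rad/s.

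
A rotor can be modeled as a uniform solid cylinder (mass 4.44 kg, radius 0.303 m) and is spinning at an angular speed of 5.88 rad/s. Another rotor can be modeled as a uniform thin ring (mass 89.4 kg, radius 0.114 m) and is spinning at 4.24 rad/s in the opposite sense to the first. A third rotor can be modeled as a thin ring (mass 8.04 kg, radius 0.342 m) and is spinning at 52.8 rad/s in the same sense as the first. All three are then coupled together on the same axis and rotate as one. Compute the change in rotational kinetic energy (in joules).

No external torque acts about the common axis, so total angular momentum is conserved.
Moments of inertia: I_A = ½(4.44)(0.303)² = 0.2038 kg·m²; I_B = (89.4)(0.114)² = 1.162 kg·m²; I_C = (8.04)(0.342)² = 0.9404 kg·m².
Taking A's sense as positive: L = (0.2038)(5.88) − (1.162)(4.24) + (0.9404)(52.8) = 45.92 kg·m²·rad/s.
Combined I = 0.2038 + 1.162 + 0.9404 = 2.306 kg·m².
ω_f = L / I = 45.92 / 2.306 = 19.91 rad/s.
KE_i = ½ΣIω² = 1325 J; KE_f = ½(2.306)(19.91)² = 457.3 J.

ΔKE ≈ -868 J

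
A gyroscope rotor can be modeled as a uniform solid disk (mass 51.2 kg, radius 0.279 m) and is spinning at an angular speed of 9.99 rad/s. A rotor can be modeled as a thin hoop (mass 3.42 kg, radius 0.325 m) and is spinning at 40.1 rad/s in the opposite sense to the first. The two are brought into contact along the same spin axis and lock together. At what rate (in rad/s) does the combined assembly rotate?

The coupling torques are internal; angular momentum about the shared axis is conserved.
Moments of inertia: I_A = ½(51.2)(0.279)² = 1.993 kg·m²; I_B = (3.42)(0.325)² = 0.3612 kg·m².
Taking A's sense as positive: L = (1.993)(9.99) − (0.3612)(40.1) = 5.422 kg·m²·rad/s.
Combined I = 1.993 + 0.3612 = 2.354 kg·m².
ω_f = L / I = 5.422 / 2.354 = 2.303 rad/s.

|ω_f| ≈ 2.30 rad/s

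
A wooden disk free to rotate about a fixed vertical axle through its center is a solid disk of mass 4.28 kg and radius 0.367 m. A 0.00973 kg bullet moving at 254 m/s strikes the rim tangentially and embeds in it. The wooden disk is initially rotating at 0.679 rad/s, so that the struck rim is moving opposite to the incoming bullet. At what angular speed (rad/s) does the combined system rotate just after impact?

About the axle the impulsive forces during the collision are internal, so angular momentum about that axis is conserved.
I_p = ½(4.28)(0.367)² = 0.2882 kg·m². Taking the sense of the bullet's angular momentum as positive, L_{bullet} = m v R = (0.00973)(254)(0.367) = 0.9070 kg·m²/s.
L_i = −I_p ω_p + m v R = −(0.2882)(0.679) + 0.9070 = 0.7113 kg·m²/s.
After sticking, I_f = I_p + m R² = 0.2882 + (0.00973)(0.367)² = 0.2895 kg·m².
ω_f = L_i / I_f = 0.7113 / 0.2895 = 2.457 rad/s.

|ω_f| ≈ 2.46 rad/s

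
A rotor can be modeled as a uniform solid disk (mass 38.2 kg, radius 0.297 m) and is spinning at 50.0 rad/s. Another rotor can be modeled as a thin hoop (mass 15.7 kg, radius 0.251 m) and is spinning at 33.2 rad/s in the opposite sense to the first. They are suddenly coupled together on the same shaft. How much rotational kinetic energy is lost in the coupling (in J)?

ΔKE lost ≈ 2160 J

No external torque acts about the common axis, so total angular momentum is conserved.
Moments of inertia: I_A = ½(38.2)(0.297)² = 1.685 kg·m²; I_B = (15.7)(0.251)² = 0.9891 kg·m².
Taking A's sense as positive: L = (1.685)(50.0) − (0.9891)(33.2) = 51.40 kg·m²·rad/s.
Combined I = 1.685 + 0.9891 = 2.674 kg·m².
ω_f = L / I = 51.40 / 2.674 = 19.22 rad/s.
KE_i = ½ΣIω² = 2651 J; KE_f = ½(2.674)(19.22)² = 494.0 J.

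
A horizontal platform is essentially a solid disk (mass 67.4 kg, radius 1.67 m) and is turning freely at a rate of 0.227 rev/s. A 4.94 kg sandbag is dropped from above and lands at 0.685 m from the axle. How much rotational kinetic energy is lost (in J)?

The added mass arrives with no angular momentum about the axle, and any external torque about the axle is negligible, so the system's angular momentum is conserved.
I_p = ½(67.4)(1.67)² = 93.99 kg·m².
Added inertia Σmr² = (4.94)(0.685)² = 2.318 kg·m²; I_f = 93.99 + 2.318 = 96.30 kg·m².
ω_f = I_p ω_i / I_f = (93.99)(0.227) / 96.30 = 0.2215 rev/s.
KE_i = ½(93.99)(1.426 rad/s)² = 95.60 J; KE_f = ½(96.30)(1.392)² = 93.30 J.

energy lost ≈ 2.30 J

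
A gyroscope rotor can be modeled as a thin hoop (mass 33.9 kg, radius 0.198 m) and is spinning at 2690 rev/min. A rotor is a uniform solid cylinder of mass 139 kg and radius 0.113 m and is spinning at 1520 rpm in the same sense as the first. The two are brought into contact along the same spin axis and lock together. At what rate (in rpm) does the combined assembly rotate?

No external torque acts about the common axis, so total angular momentum is conserved.
Moments of inertia: I_A = (33.9)(0.198)² = 1.329 kg·m²; I_B = ½(139)(0.113)² = 0.8874 kg·m².
Taking A's sense as positive: L = (1.329)(2690) + (0.8874)(1520) = 4924 kg·m²·rpm.
Combined I = 1.329 + 0.8874 = 2.216 kg·m².
ω_f = L / I = 4924 / 2.216 = 2222 rpm.

|ω_f| ≈ 2220 rpm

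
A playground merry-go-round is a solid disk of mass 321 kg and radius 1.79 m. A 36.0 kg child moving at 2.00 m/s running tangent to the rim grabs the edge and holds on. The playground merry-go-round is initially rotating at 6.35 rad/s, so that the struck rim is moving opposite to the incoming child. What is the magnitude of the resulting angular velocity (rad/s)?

|ω_f| ≈ 4.98 rad/s

About the axle the impulsive forces during the collision are internal, so angular momentum about that axis is conserved.
I_p = ½(321)(1.79)² = 514.3 kg·m². Taking the sense of the child's angular momentum as positive, L_{child} = m v R = (36.0)(2.00)(1.79) = 128.9 kg·m²/s.
L_i = −I_p ω_p + m v R = −(514.3)(6.35) + 128.9 = -3137 kg·m²/s.
After sticking, I_f = I_p + m R² = 514.3 + (36.0)(1.79)² = 629.6 kg·m².
ω_f = L_i / I_f = -3137 / 629.6 = -4.982 rad/s.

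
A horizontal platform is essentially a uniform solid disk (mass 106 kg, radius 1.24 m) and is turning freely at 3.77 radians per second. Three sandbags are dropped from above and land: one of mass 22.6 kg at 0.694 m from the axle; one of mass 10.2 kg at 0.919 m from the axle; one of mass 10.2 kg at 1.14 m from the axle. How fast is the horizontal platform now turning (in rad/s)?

ω_f ≈ 2.69 rad/s

No external torque acts about the axle; L_before = L_after.
I_p = ½(106)(1.24)² = 81.49 kg·m².
Added inertia Σmr² = (22.6)(0.694)² + (10.2)(0.919)² + (10.2)(1.14)² = 32.76 kg·m²; I_f = 81.49 + 32.76 = 114.2 kg·m².
ω_f = I_p ω_i / I_f = (81.49)(3.77) / 114.2 = 2.689 rad/s.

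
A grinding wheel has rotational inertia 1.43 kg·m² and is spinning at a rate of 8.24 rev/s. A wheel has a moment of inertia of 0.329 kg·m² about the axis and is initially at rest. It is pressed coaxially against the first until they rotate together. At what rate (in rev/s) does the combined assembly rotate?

No external torque acts about the common axis, so total angular momentum is conserved.
Taking A's sense as positive: L = (1.430)(8.24) = 11.78 kg·m²·rev/s.
Combined I = 1.430 + 0.3290 = 1.759 kg·m².
ω_f = L / I = 11.78 / 1.759 = 6.699 rev/s.

|ω_f| ≈ 6.70 rev/s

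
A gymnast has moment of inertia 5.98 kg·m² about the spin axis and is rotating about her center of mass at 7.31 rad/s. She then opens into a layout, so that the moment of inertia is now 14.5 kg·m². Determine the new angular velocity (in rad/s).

With no external torque about the axis, L is conserved: I₁ω₁ = I₂ω₂.
ω₂ = I₁ω₁ / I₂ = (5.980)(7.31 rad/s) / (14.50) = 3.015 rad/s.

ω₂ ≈ 3.01 rad/s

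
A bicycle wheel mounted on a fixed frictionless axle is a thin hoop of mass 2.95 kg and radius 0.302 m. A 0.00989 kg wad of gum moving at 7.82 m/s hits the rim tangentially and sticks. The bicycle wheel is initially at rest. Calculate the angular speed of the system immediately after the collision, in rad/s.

|ω_f| ≈ 0.0865 rad/s

The axle reaction passes through the axle and exerts no torque about it; angular momentum about the axle is conserved through the impact.
I_p = (2.95)(0.302)² = 0.2691 kg·m². Taking the sense of the wad of gum's angular momentum as positive, L_{wad} = m v R = (0.00989)(7.82)(0.302) = 0.02336 kg·m²/s.
L_i = 0 + 0.02336 = 0.02336 kg·m²/s.
After sticking, I_f = I_p + m R² = 0.2691 + (0.00989)(0.302)² = 0.2700 kg·m².
ω_f = L_i / I_f = 0.02336 / 0.2700 = 0.08652 rad/s.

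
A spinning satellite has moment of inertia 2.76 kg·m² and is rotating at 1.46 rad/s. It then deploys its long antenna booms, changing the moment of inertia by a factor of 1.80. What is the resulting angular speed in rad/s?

ω₂ ≈ 0.811 rad/s

With no external torque about the axis, L is conserved: I₁ω₁ = I₂ω₂.
I₂ = 1.80 × 2.76 = 4.968 kg·m².
ω₂ = I₁ω₁ / I₂ = (2.760)(1.46 rad/s) / (4.968) = 0.8111 rad/s.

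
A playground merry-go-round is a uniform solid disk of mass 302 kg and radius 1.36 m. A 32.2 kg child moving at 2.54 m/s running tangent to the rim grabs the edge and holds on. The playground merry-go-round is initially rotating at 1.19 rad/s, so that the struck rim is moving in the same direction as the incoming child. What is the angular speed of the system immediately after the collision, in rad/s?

|ω_f| ≈ 1.31 rad/s

The axle reaction passes through the axle and exerts no torque about it; angular momentum about the axle is conserved through the impact.
I_p = ½(302)(1.36)² = 279.3 kg·m². Taking the sense of the child's angular momentum as positive, L_{child} = m v R = (32.2)(2.54)(1.36) = 111.2 kg·m²/s.
L_i = +I_p ω_p + m v R = +(279.3)(1.19) + 111.2 = 443.6 kg·m²/s.
After sticking, I_f = I_p + m R² = 279.3 + (32.2)(1.36)² = 338.8 kg·m².
ω_f = L_i / I_f = 443.6 / 338.8 = 1.309 rad/s.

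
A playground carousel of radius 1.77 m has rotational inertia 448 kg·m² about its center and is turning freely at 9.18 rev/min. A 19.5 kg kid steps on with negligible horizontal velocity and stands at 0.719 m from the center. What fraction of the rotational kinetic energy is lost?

No external torque acts about the center; L_before = L_after.
Added inertia Σmr² = (19.5)(0.719)² = 10.08 kg·m²; I_f = 448.0 + 10.08 = 458.1 kg·m².
ω_f = I_p ω_i / I_f = (448.0)(9.18) / 458.1 = 8.978 rpm.
KE_i = ½(448.0)(0.9613 rad/s)² = 207.0 J; KE_f = ½(458.1)(0.9402)² = 202.5 J.
Fraction lost = 0.02201.

fraction ≈ 0.0220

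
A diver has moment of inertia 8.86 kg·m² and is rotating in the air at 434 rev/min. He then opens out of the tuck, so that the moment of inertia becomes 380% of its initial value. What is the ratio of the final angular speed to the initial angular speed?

ω₂/ω₁ ≈ 0.263

No external torque acts about the spin axis, so angular momentum is conserved.
I₂ = 3.80 × 8.86 = 33.67 kg·m².
ω₂/ω₁ = I₁/I₂ = 8.860 / 33.67 = 0.2632.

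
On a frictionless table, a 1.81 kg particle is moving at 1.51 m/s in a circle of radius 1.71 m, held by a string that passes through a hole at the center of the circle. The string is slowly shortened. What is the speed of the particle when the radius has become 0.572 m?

Central (radial) force ⇒ zero torque about the center ⇒ m v r is constant.
v₂ = v₁ r₁ / r₂ = (1.51)(1.71) / (0.572) = 4.514 m/s.

v₂ ≈ 4.51 m/s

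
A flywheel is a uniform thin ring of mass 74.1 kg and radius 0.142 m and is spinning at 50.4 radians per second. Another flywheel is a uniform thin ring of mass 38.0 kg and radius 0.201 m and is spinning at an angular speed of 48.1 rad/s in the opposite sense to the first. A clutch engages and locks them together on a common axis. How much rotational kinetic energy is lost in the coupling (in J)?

The coupling torques are internal; angular momentum about the shared axis is conserved.
Moments of inertia: I_A = (74.1)(0.142)² = 1.494 kg·m²; I_B = (38.0)(0.201)² = 1.535 kg·m².
Taking A's sense as positive: L = (1.494)(50.4) − (1.535)(48.1) = 1.460 kg·m²·rad/s.
Combined I = 1.494 + 1.535 = 3.029 kg·m².
ω_f = L / I = 1.460 / 3.029 = 0.4821 rad/s.
KE_i = ½ΣIω² = 3674 J; KE_f = ½(3.029)(0.4821)² = 0.3520 J.

ΔKE lost ≈ 3670 J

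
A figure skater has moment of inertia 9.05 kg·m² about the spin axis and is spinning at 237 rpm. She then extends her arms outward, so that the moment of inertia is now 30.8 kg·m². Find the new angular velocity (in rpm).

Angular momentum about the spin axis is conserved since the torque about it is zero.
ω₂ = I₁ω₁ / I₂ = (9.050)(237 rpm) / (30.80) = 69.64 rpm.

ω₂ ≈ 69.6 rpm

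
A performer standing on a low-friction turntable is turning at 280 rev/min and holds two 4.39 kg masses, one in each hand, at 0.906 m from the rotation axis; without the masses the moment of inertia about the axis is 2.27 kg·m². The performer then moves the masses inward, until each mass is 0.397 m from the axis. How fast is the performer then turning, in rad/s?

ω₂ ≈ 76.1 rad/s

No external torque acts about the spin axis, so angular momentum is conserved.
I₁ = 2.27 + 2(4.39)(0.906)² = 9.477 kg·m²; I₂ = 2.27 + 2(4.39)(0.397)² = 3.654 kg·m².
ω₂ = I₁ω₁ / I₂ = (9.477)(280 rpm) / (3.654) = 726.2 rpm = 76.05 rad/s.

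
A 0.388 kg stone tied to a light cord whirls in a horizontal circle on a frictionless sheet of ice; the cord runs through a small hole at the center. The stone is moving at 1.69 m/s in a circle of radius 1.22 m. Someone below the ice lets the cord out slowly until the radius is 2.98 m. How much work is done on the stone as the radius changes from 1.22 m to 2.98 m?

The only horizontal force on the mass is along the cord (radial), so it exerts no torque about the hole and angular momentum m v r is conserved.
v₂ = v₁ r₁ / r₂ = (1.69)(1.22) / (2.98) = 0.6919 m/s.
W = ΔKE = ½m(v₂² − v₁²) = -0.4612 J.

W ≈ -0.461 J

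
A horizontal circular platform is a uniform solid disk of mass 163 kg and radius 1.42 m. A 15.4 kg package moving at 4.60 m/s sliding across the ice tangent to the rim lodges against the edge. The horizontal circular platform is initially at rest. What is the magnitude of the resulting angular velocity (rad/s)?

The axle reaction passes through the central axle and exerts no torque about it; angular momentum about the central axle is conserved through the impact.
I_p = ½(163)(1.42)² = 164.3 kg·m². Taking the sense of the package's angular momentum as positive, L_{package} = m v R = (15.4)(4.60)(1.42) = 100.6 kg·m²/s.
L_i = 0 + 100.6 = 100.6 kg·m²/s.
After sticking, I_f = I_p + m R² = 164.3 + (15.4)(1.42)² = 195.4 kg·m².
ω_f = L_i / I_f = 100.6 / 195.4 = 0.5148 rad/s.

|ω_f| ≈ 0.515 rad/s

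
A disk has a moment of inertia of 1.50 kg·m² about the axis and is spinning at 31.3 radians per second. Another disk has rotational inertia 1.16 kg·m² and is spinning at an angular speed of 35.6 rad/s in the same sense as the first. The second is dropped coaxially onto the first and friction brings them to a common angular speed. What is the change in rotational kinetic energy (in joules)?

ΔKE ≈ -6.05 J

No external torque acts about the common axis, so total angular momentum is conserved.
Taking A's sense as positive: L = (1.500)(31.3) + (1.160)(35.6) = 88.25 kg·m²·rad/s.
Combined I = 1.500 + 1.160 = 2.660 kg·m².
ω_f = L / I = 88.25 / 2.660 = 33.18 rad/s.
KE_i = ½ΣIω² = 1470 J; KE_f = ½(2.660)(33.18)² = 1464 J.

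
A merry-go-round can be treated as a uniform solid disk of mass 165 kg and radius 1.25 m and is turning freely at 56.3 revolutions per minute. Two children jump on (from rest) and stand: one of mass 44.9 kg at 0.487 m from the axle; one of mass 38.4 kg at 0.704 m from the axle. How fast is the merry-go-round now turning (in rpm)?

The added mass arrives with no angular momentum about the axle, and any external torque about the axle is negligible, so the system's angular momentum is conserved.
I_p = ½(165)(1.25)² = 128.9 kg·m².
Added inertia Σmr² = (44.9)(0.487)² + (38.4)(0.704)² = 29.68 kg·m²; I_f = 128.9 + 29.68 = 158.6 kg·m².
ω_f = I_p ω_i / I_f = (128.9)(56.3) / 158.6 = 45.76 rpm.

ω_f ≈ 45.8 rpm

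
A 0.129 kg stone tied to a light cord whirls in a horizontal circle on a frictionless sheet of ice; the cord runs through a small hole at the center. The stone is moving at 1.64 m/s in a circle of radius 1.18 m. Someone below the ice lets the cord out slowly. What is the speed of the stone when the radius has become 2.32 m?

v₂ ≈ 0.834 m/s

The only horizontal force on the mass is along the cord (radial), so it exerts no torque about the hole and angular momentum m v r is conserved.
v₂ = v₁ r₁ / r₂ = (1.64)(1.18) / (2.32) = 0.8341 m/s.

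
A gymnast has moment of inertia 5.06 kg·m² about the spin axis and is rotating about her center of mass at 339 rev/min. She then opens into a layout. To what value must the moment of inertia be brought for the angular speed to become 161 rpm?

No external torque acts about the spin axis, so angular momentum is conserved.
I₂ = I₁ω₁ / ω₂ = (5.06)(339) / (161) = 10.65 kg·m².

I₂ ≈ 10.7 kg·m²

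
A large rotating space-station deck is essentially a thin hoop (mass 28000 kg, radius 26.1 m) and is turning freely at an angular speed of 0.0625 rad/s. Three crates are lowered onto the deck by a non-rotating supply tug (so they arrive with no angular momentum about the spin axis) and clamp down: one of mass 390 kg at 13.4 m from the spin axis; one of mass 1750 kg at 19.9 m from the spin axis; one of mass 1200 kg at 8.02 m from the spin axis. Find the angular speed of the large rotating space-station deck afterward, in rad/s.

ω_f ≈ 0.0599 rad/s

No external torque acts about the spin axis; L_before = L_after.
I_p = (28000)(26.1)² = 1.907e+07 kg·m².
Added inertia Σmr² = (390)(13.4)² + (1750)(19.9)² + (1200)(8.02)² = 8.402e+05 kg·m²; I_f = 1.907e+07 + 8.402e+05 = 1.991e+07 kg·m².
ω_f = I_p ω_i / I_f = (1.907e+07)(0.0625) / 1.991e+07 = 0.05986 rad/s.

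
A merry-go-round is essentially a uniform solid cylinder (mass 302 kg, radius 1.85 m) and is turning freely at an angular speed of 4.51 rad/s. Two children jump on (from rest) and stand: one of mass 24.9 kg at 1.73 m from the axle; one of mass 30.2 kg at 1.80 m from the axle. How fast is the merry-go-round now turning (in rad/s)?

ω_f ≈ 3.38 rad/s

No external torque acts about the axle; L_before = L_after.
I_p = ½(302)(1.85)² = 516.8 kg·m².
Added inertia Σmr² = (24.9)(1.73)² + (30.2)(1.80)² = 172.4 kg·m²; I_f = 516.8 + 172.4 = 689.2 kg·m².
ω_f = I_p ω_i / I_f = (516.8)(4.51) / 689.2 = 3.382 rad/s.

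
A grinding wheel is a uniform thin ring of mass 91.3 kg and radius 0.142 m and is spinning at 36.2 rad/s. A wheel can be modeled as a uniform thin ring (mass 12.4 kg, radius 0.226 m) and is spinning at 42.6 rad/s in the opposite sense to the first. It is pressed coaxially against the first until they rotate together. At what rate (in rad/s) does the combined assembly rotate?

No external torque acts about the common axis, so total angular momentum is conserved.
Moments of inertia: I_A = (91.3)(0.142)² = 1.841 kg·m²; I_B = (12.4)(0.226)² = 0.6333 kg·m².
Taking A's sense as positive: L = (1.841)(36.2) − (0.6333)(42.6) = 39.66 kg·m²·rad/s.
Combined I = 1.841 + 0.6333 = 2.474 kg·m².
ω_f = L / I = 39.66 / 2.474 = 16.03 rad/s.

|ω_f| ≈ 16.0 rad/s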